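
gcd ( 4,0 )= 4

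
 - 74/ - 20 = 37/10 = 3.70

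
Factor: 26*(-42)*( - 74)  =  80808 = 2^3*3^1*7^1*13^1*37^1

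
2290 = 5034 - 2744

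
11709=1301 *9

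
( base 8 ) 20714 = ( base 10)8652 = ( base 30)9IC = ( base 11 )6556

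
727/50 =727/50 = 14.54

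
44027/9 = 44027/9 = 4891.89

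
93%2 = 1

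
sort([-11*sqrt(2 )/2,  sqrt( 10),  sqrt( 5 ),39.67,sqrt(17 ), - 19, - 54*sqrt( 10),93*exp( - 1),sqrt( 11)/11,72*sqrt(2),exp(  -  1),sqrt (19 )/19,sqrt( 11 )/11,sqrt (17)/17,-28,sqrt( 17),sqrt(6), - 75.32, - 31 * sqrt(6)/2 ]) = [ - 54 * sqrt(10), - 75.32,-31 * sqrt( 6)/2, - 28,-19,-11 * sqrt( 2)/2,sqrt(19)/19,sqrt(17) /17, sqrt( 11 ) /11,sqrt(11 ) /11,exp( - 1) , sqrt(5), sqrt( 6), sqrt(10),sqrt( 17 ),sqrt( 17 ), 93*exp( - 1),39.67,72*sqrt( 2 ) ]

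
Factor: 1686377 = 7^1*11^3 * 181^1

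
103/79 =1 + 24/79= 1.30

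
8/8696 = 1/1087 = 0.00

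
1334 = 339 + 995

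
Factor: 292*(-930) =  - 271560 = -2^3* 3^1*5^1*31^1 * 73^1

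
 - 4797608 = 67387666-72185274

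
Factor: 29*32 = 2^5*29^1 = 928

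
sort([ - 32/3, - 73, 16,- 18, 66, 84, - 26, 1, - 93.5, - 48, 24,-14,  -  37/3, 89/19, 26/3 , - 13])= [- 93.5, - 73, - 48, - 26, - 18, - 14, - 13,  -  37/3, - 32/3, 1, 89/19, 26/3, 16,24, 66, 84 ] 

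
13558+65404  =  78962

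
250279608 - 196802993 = 53476615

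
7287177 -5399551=1887626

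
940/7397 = 940/7397 = 0.13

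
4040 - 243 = 3797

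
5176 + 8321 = 13497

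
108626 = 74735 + 33891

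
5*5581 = 27905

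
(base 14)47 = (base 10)63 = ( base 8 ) 77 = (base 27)29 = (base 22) 2J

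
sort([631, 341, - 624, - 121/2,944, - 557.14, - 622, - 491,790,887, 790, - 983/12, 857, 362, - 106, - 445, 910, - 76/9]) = [ - 624, - 622 , - 557.14, - 491 , - 445 ,-106  , - 983/12, - 121/2, - 76/9 , 341,362, 631, 790,790, 857,887, 910, 944 ] 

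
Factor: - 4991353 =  - 17^1 * 47^1 *6247^1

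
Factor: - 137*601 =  - 137^1*601^1 = -82337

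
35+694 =729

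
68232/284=240 + 18/71 = 240.25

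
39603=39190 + 413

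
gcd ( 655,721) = 1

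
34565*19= 656735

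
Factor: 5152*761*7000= 27444704000 = 2^8*5^3*7^2 * 23^1* 761^1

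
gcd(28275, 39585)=5655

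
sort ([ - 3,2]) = [-3 , 2]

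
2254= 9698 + - 7444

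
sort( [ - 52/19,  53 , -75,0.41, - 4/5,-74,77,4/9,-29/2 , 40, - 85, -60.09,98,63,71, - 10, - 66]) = [ - 85,  -  75, - 74,-66, - 60.09, - 29/2 , - 10, - 52/19, - 4/5,0.41,4/9,40, 53,63, 71,77,98]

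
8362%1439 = 1167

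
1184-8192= - 7008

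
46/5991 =46/5991 = 0.01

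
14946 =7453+7493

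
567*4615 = 2616705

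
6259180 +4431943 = 10691123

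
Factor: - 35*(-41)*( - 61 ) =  - 5^1*7^1*41^1*61^1 = -  87535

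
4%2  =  0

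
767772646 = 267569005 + 500203641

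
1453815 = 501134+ 952681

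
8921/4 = 2230 + 1/4 = 2230.25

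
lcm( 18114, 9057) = 18114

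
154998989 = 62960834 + 92038155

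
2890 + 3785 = 6675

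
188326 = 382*493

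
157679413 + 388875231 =546554644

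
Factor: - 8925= -3^1*5^2*7^1*17^1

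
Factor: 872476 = 2^2*11^1*79^1 *251^1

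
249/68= 3  +  45/68 = 3.66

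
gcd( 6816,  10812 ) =12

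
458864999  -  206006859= 252858140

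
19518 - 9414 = 10104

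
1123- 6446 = -5323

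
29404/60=490 + 1/15 = 490.07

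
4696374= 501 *9374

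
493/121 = 4 +9/121= 4.07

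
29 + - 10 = 19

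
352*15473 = 5446496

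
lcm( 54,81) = 162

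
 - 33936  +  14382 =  - 19554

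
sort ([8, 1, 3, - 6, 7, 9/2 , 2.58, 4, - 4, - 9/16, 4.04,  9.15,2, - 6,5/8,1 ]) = [ - 6, - 6,- 4 , - 9/16, 5/8,1, 1  ,  2, 2.58,3,4, 4.04 , 9/2,7, 8,9.15 ] 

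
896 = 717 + 179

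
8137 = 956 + 7181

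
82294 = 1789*46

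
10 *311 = 3110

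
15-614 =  - 599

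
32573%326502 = 32573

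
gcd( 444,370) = 74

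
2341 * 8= 18728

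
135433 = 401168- 265735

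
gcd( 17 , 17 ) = 17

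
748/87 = 748/87= 8.60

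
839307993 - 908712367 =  - 69404374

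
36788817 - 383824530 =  - 347035713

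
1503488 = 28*53696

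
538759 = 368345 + 170414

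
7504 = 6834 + 670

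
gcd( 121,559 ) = 1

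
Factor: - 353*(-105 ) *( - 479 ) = -17754135= - 3^1*5^1 * 7^1 * 353^1*479^1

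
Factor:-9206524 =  - 2^2*53^1*43427^1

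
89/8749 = 89/8749 = 0.01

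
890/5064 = 445/2532 = 0.18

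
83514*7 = 584598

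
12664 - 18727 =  - 6063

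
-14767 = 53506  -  68273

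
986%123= 2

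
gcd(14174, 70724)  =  2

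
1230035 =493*2495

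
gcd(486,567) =81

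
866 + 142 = 1008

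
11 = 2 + 9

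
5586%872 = 354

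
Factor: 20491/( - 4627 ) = -31/7 = -7^(-1)*31^1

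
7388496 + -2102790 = 5285706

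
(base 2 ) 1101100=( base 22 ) 4k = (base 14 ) 7a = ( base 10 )108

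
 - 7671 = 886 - 8557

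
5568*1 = 5568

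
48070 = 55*874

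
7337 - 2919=4418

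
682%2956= 682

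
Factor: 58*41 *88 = 209264 =2^4*11^1*29^1*41^1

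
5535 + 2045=7580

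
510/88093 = 510/88093= 0.01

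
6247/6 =1041 + 1/6 = 1041.17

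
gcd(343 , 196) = 49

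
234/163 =1 + 71/163 =1.44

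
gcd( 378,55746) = 18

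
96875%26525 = 17300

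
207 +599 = 806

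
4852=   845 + 4007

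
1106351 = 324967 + 781384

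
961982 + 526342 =1488324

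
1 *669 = 669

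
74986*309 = 23170674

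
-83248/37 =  - 83248/37 = - 2249.95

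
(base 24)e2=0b101010010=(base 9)415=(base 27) CE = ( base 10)338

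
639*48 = 30672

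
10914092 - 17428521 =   -  6514429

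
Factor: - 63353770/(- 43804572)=2^( - 1 )*3^( - 1)*5^1 * 7^( - 1)*31^1*204367^1 * 521483^ ( - 1 )=31676885/21902286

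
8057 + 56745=64802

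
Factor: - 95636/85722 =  - 2^1*3^( - 1 )*7^(-1)*13^( - 1) * 157^( - 1)*23909^1 =- 47818/42861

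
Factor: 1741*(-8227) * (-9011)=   129066418277=19^1*433^1*1741^1*9011^1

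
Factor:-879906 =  - 2^1*3^1*53^1*2767^1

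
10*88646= 886460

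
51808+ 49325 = 101133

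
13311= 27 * 493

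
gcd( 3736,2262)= 2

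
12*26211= 314532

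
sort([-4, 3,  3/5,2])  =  [- 4, 3/5, 2, 3] 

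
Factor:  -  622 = -2^1*311^1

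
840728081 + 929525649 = 1770253730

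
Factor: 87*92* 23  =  2^2*3^1*23^2*29^1 = 184092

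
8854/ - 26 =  - 341+6/13 = - 340.54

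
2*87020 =174040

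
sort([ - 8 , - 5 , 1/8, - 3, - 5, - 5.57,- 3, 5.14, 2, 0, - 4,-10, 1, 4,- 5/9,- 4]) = [ - 10,  -  8,-5.57, - 5,-5,- 4, - 4 ,-3, - 3, - 5/9, 0, 1/8 , 1, 2, 4, 5.14 ] 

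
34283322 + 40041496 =74324818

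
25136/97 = 259+13/97  =  259.13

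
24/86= 12/43 = 0.28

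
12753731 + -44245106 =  - 31491375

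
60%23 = 14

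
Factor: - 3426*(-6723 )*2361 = 2^1*3^6*83^1*571^1 * 787^1 = 54380908278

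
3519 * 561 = 1974159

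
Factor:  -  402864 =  - 2^4*3^1 * 7^1*11^1*109^1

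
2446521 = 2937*833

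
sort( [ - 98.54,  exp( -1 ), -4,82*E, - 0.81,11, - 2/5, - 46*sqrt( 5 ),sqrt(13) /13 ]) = [ - 46 * sqrt (5), - 98.54, - 4, - 0.81, - 2/5,  sqrt( 13) /13,  exp(  -  1),11, 82*E ] 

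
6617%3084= 449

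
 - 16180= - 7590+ - 8590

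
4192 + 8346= 12538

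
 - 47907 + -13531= -61438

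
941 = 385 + 556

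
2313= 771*3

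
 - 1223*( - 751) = 918473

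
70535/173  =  407 + 124/173 = 407.72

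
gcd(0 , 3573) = 3573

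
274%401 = 274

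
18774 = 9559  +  9215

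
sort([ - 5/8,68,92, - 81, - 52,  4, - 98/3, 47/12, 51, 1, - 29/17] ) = [ - 81, - 52, - 98/3, - 29/17,  -  5/8, 1,47/12, 4, 51,68, 92 ] 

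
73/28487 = 73/28487= 0.00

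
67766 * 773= 52383118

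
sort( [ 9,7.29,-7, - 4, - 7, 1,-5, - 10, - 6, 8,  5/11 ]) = [ - 10, - 7, - 7,-6, - 5, - 4,5/11,1, 7.29,8,9] 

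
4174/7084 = 2087/3542  =  0.59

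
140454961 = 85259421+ 55195540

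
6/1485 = 2/495 = 0.00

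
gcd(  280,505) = 5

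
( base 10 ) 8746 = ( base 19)1546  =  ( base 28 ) B4A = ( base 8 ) 21052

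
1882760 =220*8558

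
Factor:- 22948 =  - 2^2*5737^1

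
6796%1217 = 711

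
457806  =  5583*82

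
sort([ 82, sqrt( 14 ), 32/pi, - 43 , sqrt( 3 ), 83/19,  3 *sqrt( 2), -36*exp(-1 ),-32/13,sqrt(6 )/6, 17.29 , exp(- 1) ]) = [  -  43,-36*exp(-1), - 32/13,exp(- 1), sqrt( 6)/6, sqrt( 3) , sqrt( 14 ),  3*sqrt( 2 ), 83/19,  32/pi, 17.29, 82 ]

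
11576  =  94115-82539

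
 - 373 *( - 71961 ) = 26841453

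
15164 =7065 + 8099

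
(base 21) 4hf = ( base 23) 40K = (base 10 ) 2136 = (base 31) 26s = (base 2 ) 100001011000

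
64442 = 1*64442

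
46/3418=23/1709=0.01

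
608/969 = 32/51= 0.63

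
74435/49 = 74435/49 = 1519.08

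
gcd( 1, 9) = 1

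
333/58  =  333/58  =  5.74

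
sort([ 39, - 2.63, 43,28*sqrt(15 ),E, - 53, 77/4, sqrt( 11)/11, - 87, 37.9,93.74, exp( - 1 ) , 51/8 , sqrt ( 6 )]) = [ - 87, - 53, - 2.63, sqrt( 11) /11, exp( - 1), sqrt(6 )  ,  E, 51/8, 77/4,37.9 , 39,43,93.74, 28*sqrt (15)] 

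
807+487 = 1294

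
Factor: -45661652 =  - 2^2*11415413^1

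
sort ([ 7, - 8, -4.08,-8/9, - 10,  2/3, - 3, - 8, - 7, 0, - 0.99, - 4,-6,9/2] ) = [ - 10, - 8 , - 8, - 7, - 6 , - 4.08, - 4, - 3,- 0.99,- 8/9, 0,2/3,9/2,7] 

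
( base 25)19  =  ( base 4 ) 202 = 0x22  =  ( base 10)34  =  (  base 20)1e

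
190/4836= 95/2418 = 0.04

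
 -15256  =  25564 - 40820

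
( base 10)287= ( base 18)FH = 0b100011111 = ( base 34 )8F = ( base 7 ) 560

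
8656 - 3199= 5457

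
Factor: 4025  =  5^2*7^1*23^1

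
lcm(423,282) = 846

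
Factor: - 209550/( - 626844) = 34925/104474 = 2^ ( - 1)*5^2*11^1*127^1*52237^( -1)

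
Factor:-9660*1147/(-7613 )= 2^2*3^1*5^1 * 7^1 *31^1*37^1*331^( - 1 ) = 481740/331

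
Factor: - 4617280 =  - 2^6*5^1*47^1*307^1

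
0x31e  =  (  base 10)798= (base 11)666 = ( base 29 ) RF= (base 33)o6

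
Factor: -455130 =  - 2^1 * 3^2*5^1*13^1*389^1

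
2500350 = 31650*79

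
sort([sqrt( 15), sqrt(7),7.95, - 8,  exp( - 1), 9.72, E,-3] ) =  [ - 8, - 3 , exp ( - 1),sqrt(7 ),E, sqrt( 15),7.95, 9.72]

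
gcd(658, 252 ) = 14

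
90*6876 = 618840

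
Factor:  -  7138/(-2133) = 2^1*3^( - 3 )*43^1*79^ (  -  1)*83^1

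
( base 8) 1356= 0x2EE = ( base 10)750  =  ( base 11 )622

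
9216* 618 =5695488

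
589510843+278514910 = 868025753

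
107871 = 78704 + 29167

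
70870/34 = 35435/17 = 2084.41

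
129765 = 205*633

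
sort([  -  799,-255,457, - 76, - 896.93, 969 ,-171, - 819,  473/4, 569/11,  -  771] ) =[ - 896.93,-819,- 799,-771, - 255,  -  171, - 76,569/11, 473/4,457,  969 ] 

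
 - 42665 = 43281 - 85946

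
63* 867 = 54621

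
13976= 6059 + 7917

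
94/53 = 94/53  =  1.77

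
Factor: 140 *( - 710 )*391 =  - 38865400=- 2^3*5^2*7^1*17^1* 23^1*71^1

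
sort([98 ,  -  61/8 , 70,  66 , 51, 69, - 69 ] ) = [ - 69,  -  61/8,51, 66,69, 70, 98 ] 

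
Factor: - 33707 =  - 37^1 * 911^1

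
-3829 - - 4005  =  176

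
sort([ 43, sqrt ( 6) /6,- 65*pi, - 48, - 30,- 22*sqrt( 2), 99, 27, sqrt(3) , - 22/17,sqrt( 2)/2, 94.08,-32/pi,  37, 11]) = [-65*pi,-48,-22*sqrt( 2 ),-30, - 32/pi,-22/17,sqrt( 6)/6 , sqrt( 2)/2,sqrt(3),  11,27, 37,  43,94.08, 99 ]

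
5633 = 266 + 5367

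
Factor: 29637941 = 103^1*287747^1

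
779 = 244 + 535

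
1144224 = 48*23838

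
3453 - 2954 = 499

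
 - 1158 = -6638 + 5480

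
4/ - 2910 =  - 2/1455 =- 0.00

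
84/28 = 3 = 3.00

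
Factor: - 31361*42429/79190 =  - 2^ ( - 1 )*3^1*5^( - 1)* 11^1* 2851^1*7919^( - 1)*14143^1  =  -1330615869/79190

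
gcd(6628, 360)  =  4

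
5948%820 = 208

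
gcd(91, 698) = 1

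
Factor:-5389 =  - 17^1*317^1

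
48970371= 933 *52487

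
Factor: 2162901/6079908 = 720967/2026636 = 2^( - 2)*13^1*29^(-1)*31^1*1789^1*17471^( - 1) 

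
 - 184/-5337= 184/5337 = 0.03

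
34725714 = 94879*366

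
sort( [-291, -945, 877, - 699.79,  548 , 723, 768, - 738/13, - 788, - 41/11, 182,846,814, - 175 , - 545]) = [ - 945, - 788, - 699.79, - 545, - 291, - 175, - 738/13, - 41/11,182,  548,723,768,814,846, 877 ]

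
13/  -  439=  - 13/439  =  - 0.03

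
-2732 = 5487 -8219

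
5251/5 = 5251/5  =  1050.20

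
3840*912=3502080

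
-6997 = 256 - 7253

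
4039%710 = 489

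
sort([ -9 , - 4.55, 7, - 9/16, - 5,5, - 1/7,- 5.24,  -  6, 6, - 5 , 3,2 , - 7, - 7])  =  [ - 9 ,-7 , - 7, -6 , - 5.24,  -  5 , - 5, - 4.55, - 9/16 , -1/7, 2,3,5,6, 7]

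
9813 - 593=9220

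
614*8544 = 5246016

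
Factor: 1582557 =3^1*59^1*8941^1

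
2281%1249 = 1032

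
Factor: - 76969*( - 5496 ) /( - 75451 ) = - 2^3*3^1*19^1*197^(-1)*229^1*383^(-1)*4051^1  =  -423021624/75451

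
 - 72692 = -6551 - 66141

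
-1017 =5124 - 6141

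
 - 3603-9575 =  - 13178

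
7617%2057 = 1446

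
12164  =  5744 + 6420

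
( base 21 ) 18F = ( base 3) 212010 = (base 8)1160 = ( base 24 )120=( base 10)624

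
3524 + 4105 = 7629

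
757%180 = 37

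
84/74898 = 14/12483  =  0.00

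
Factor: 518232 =2^3*3^1*11^1 * 13^1*151^1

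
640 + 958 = 1598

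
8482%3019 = 2444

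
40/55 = 8/11 = 0.73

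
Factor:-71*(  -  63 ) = 4473  =  3^2*7^1*71^1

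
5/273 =5/273 =0.02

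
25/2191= 25/2191   =  0.01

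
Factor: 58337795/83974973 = 5^1*17^1  *  83^1*103^ ( - 1) *8269^1*815291^( - 1)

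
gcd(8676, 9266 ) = 2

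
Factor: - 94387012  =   - 2^2*23596753^1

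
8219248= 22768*361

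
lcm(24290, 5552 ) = 194320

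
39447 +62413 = 101860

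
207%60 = 27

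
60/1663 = 60/1663 = 0.04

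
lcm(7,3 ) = 21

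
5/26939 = 5/26939=0.00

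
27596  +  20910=48506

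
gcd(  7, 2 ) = 1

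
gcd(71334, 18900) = 54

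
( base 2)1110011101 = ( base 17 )337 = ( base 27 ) 177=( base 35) qf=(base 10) 925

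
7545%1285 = 1120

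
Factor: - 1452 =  - 2^2*3^1 *11^2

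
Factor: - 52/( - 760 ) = 2^( - 1)*5^( - 1)*13^1*19^( - 1) = 13/190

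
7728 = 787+6941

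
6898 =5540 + 1358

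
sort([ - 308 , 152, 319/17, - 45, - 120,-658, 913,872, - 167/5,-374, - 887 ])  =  [ - 887, - 658 , -374,-308, - 120, - 45, -167/5  ,  319/17 , 152, 872, 913 ] 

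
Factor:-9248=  - 2^5* 17^2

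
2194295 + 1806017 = 4000312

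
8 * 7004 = 56032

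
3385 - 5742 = -2357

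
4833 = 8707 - 3874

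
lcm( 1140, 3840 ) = 72960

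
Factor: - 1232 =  -2^4 * 7^1 * 11^1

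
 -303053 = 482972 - 786025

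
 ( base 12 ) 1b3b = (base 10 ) 3359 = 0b110100011111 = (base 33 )32q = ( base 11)2584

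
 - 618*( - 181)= 111858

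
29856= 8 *3732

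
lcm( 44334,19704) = 177336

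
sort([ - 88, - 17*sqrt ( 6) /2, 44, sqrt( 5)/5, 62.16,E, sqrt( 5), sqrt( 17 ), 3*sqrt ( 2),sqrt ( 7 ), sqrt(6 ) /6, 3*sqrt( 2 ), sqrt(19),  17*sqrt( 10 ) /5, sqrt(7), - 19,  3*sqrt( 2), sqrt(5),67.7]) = [ - 88, - 17*  sqrt( 6 )/2,- 19,sqrt(6 ) /6, sqrt( 5)/5, sqrt (5),  sqrt( 5 ) , sqrt( 7), sqrt( 7), E,sqrt(17 ), 3* sqrt( 2),3*sqrt( 2), 3*sqrt(2),sqrt( 19), 17* sqrt( 10)/5, 44 , 62.16, 67.7]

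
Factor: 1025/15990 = 5/78 = 2^( - 1) * 3^( - 1)*5^1*13^( - 1 ) 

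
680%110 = 20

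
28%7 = 0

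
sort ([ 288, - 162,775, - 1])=[ - 162  , - 1,288, 775 ]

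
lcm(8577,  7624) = 68616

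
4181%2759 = 1422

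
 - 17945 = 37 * ( - 485) 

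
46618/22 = 2119 = 2119.00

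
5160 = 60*86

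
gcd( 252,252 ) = 252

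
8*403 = 3224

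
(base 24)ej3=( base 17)1c86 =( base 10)8523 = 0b10000101001011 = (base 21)j6i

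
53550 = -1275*(-42) 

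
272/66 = 136/33=4.12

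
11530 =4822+6708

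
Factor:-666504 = - 2^3*3^2 *9257^1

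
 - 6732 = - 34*198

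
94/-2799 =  - 94/2799 = - 0.03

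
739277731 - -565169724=1304447455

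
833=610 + 223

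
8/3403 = 8/3403 = 0.00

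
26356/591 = 44+352/591 = 44.60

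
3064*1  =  3064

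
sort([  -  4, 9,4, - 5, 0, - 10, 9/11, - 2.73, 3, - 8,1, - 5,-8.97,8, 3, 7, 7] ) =[ - 10,-8.97,  -  8,-5 , - 5,  -  4, - 2.73, 0,  9/11, 1,3, 3,  4, 7,7, 8, 9]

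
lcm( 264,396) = 792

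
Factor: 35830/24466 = 5^1*13^( - 1)*941^ ( - 1)* 3583^1  =  17915/12233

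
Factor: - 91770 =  - 2^1*3^1*5^1*7^1*19^1*23^1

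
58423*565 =33008995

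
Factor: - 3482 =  - 2^1*1741^1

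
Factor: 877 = 877^1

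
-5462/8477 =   -  1 + 3015/8477 = - 0.64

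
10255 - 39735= - 29480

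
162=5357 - 5195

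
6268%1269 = 1192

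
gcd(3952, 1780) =4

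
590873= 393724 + 197149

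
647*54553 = 35295791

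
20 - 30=  -  10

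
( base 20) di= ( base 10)278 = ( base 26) AI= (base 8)426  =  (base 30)98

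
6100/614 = 3050/307 = 9.93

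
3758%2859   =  899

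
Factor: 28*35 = 980 =2^2*5^1*7^2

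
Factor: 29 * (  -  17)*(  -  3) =3^1*17^1*29^1 = 1479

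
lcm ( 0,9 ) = 0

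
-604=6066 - 6670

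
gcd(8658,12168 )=234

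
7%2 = 1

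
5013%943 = 298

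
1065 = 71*15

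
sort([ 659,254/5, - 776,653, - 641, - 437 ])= [ - 776, - 641, - 437, 254/5,653, 659]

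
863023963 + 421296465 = 1284320428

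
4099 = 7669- 3570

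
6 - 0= 6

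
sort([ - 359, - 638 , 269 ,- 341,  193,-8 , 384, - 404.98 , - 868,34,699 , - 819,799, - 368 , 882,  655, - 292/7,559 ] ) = [  -  868, - 819, - 638, - 404.98, - 368, - 359, - 341, - 292/7, - 8,34,193 , 269,384 , 559,655,699,  799,882]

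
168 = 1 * 168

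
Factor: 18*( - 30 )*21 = - 2^2 * 3^4 * 5^1*7^1 = - 11340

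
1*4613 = 4613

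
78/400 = 39/200 = 0.20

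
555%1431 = 555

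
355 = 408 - 53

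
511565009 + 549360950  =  1060925959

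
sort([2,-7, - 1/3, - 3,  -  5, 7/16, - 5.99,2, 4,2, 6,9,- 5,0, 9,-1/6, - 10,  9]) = [-10,  -  7,  -  5.99, - 5,-5,  -  3,  -  1/3,-1/6 , 0,7/16 , 2, 2 , 2, 4,6 , 9, 9, 9] 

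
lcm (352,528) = 1056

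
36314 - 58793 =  - 22479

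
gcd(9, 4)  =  1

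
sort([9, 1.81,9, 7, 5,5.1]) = [1.81,5,  5.1  ,  7, 9,9 ]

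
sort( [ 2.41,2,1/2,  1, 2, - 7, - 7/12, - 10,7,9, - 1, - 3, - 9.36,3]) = [ - 10, - 9.36, - 7, - 3, - 1, - 7/12,1/2,1,2  ,  2, 2.41 , 3,7,9 ] 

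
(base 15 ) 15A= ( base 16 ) 136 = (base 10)310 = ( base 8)466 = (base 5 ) 2220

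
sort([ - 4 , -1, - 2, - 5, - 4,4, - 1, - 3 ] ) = [  -  5, -4,  -  4, - 3, - 2, - 1, - 1,  4] 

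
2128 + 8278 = 10406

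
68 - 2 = 66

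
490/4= 245/2  =  122.50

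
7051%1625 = 551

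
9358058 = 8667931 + 690127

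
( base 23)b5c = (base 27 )846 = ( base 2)1011100111010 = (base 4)1130322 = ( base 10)5946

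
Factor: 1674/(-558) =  - 3^1 = -  3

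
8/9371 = 8/9371 = 0.00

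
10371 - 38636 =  - 28265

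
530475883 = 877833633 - 347357750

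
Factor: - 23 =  -23^1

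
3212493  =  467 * 6879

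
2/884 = 1/442 = 0.00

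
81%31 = 19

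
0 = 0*174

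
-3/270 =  - 1/90 = - 0.01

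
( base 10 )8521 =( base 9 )12617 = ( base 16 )2149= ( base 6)103241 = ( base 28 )ao9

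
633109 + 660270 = 1293379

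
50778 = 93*546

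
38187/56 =681 + 51/56= 681.91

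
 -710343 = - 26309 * 27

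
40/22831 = 40/22831 = 0.00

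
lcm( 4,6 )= 12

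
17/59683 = 17/59683 = 0.00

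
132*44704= 5900928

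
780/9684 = 65/807=0.08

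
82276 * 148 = 12176848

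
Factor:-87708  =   - 2^2 * 3^1*7309^1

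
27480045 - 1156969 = 26323076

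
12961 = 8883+4078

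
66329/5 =13265  +  4/5 = 13265.80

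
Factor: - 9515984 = - 2^4*594749^1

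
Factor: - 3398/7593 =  - 2^1* 3^(-1) *1699^1*2531^( - 1)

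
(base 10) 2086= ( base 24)3em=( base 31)259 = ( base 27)2n7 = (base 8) 4046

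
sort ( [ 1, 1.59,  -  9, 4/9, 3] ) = [-9, 4/9,1, 1.59,3 ] 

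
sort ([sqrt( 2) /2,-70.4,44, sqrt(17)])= [ - 70.4, sqrt( 2 ) /2,sqrt (17 ),44]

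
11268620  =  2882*3910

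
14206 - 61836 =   -  47630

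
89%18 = 17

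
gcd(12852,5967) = 459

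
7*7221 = 50547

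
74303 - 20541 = 53762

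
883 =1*883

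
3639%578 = 171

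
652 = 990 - 338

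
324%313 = 11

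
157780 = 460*343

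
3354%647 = 119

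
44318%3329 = 1041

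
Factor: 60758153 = 17^1 * 751^1*4759^1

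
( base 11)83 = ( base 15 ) 61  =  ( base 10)91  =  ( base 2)1011011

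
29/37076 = 29/37076 = 0.00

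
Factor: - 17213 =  - 7^1*2459^1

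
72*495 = 35640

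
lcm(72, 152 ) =1368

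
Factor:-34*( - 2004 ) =68136  =  2^3 * 3^1 *17^1*167^1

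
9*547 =4923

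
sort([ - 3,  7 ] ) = [ - 3,  7]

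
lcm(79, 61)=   4819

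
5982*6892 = 41227944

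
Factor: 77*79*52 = 316316  =  2^2*7^1*11^1*13^1*79^1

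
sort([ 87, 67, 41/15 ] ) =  [ 41/15,67, 87 ] 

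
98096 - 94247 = 3849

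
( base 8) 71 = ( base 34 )1n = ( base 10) 57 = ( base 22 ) 2D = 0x39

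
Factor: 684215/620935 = 173/157= 157^ ( - 1)* 173^1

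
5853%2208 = 1437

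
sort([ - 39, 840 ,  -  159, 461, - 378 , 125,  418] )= [ - 378  ,-159, - 39,125,418, 461 , 840 ] 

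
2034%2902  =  2034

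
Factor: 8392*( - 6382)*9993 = -535202535792=-2^4*3^1*1049^1*3191^1*3331^1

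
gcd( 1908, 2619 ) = 9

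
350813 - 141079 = 209734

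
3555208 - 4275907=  - 720699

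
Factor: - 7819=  - 7^1*1117^1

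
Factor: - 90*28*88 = -2^6*3^2*5^1*7^1*11^1  =  -221760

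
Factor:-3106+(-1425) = -23^1*197^1 = - 4531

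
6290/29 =6290/29 =216.90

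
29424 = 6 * 4904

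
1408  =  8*176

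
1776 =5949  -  4173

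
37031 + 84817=121848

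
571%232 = 107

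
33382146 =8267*4038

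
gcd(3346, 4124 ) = 2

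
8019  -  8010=9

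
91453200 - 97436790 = - 5983590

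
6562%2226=2110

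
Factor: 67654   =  2^1*33827^1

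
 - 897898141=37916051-935814192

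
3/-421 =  - 1 + 418/421 = -0.01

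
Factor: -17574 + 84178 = 66604 =2^2*16651^1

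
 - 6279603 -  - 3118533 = - 3161070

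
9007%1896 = 1423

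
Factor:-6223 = - 7^2*127^1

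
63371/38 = 1667 + 25/38 = 1667.66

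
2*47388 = 94776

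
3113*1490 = 4638370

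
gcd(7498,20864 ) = 326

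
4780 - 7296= - 2516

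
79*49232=3889328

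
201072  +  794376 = 995448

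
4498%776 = 618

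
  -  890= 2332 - 3222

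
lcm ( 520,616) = 40040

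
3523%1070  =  313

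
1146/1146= 1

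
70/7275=14/1455   =  0.01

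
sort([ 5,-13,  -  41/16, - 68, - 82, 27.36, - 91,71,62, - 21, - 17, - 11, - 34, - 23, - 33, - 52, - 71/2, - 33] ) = [ - 91, - 82, -68, - 52,- 71/2,-34, - 33, - 33, - 23,- 21,-17, - 13,  -  11, - 41/16,5,27.36,62,71]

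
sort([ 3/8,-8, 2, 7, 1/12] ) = [ - 8,1/12,3/8,2,7] 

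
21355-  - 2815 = 24170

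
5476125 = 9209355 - 3733230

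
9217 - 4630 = 4587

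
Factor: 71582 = 2^1 * 7^1*5113^1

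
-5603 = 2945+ - 8548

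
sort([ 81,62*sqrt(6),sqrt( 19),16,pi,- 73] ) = [ - 73,pi,sqrt( 19),16,81,62*sqrt(6) ]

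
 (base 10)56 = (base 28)20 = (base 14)40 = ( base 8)70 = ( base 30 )1Q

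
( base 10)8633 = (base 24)enh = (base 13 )3C11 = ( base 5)234013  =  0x21B9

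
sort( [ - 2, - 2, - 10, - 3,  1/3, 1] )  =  [  -  10, - 3, - 2 , - 2,1/3, 1]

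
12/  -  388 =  - 1 + 94/97 = - 0.03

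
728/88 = 91/11 = 8.27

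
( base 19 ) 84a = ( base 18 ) 934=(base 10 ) 2974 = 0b101110011110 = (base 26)4aa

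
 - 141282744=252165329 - 393448073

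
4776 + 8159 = 12935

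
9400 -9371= 29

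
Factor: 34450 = 2^1*5^2 * 13^1*53^1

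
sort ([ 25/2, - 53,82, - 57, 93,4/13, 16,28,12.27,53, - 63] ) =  [-63, - 57,-53, 4/13, 12.27, 25/2, 16, 28,53, 82, 93]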